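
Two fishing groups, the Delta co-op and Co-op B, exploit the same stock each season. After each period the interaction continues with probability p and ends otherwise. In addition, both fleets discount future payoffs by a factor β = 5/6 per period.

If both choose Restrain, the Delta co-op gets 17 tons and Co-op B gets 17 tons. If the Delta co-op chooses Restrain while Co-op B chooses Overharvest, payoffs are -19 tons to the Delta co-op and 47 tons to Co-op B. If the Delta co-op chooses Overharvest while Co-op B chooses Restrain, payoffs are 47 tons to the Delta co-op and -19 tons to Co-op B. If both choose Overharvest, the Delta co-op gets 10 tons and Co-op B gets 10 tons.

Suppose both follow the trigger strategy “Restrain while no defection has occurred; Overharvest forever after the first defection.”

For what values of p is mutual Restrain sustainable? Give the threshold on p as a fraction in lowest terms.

With continuation probability p and discount β, the effective per-period discount factor is βp.
Grim-trigger IC: βp ≥ (47−17)/(47−10) = 30/37.
So p ≥ (30/37)/(5/6) = 36/37.

36/37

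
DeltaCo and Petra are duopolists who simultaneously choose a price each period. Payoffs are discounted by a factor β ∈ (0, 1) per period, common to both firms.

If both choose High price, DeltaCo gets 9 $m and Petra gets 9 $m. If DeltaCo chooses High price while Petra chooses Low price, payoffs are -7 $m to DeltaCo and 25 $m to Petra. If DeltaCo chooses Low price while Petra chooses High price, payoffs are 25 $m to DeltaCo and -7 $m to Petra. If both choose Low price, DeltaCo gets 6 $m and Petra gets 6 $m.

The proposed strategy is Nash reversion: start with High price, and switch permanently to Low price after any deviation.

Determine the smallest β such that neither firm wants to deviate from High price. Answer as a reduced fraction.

16/19

9/(1−β) ≥ 25 + 6β/(1−β)
9 ≥ 25 − 19β
β ≥ 16/19.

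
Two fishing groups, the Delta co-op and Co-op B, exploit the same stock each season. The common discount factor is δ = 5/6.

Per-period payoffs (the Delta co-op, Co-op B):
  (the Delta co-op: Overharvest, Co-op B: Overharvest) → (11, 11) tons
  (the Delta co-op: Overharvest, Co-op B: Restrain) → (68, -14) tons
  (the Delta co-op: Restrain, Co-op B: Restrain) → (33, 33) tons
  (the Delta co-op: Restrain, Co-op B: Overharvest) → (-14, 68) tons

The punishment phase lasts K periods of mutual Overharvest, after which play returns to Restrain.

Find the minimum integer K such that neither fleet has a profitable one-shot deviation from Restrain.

No profitable deviation requires (33−11)(δ+…+δ^K) ≥ 68−33, i.e. δ+…+δ^K ≥ 35/22 ≈ 1.5909.
With δ = 5/6, the partial sums are K=1: 0.8333, K=2: 1.5278, K=3: 2.1065.
K = 3 is the first length at which the sum reaches 1.5909.

3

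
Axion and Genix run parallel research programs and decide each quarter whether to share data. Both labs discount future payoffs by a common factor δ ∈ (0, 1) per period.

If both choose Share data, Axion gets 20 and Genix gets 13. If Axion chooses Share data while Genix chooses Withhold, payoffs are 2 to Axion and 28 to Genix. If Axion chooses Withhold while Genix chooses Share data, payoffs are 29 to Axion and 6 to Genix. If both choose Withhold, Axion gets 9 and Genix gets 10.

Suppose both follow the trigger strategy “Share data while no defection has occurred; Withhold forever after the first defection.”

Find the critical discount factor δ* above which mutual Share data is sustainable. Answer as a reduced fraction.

5/6

For Axion: deviation gain 29−20 = 9, per-period punishment loss 20−9 = 11. IC gives δ ≥ 9/20.
For Genix: gain 15, loss 3 per period, so δ ≥ 15/18 = 5/6.
The tighter constraint is Genix's, so cooperation needs δ ≥ 5/6.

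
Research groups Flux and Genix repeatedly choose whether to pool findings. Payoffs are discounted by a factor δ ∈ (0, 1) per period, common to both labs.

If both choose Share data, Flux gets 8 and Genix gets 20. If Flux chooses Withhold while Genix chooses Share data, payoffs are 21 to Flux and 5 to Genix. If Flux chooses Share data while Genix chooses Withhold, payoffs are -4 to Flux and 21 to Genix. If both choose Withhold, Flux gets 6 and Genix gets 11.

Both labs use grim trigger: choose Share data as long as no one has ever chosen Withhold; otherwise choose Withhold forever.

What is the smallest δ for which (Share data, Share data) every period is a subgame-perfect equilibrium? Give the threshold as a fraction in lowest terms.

13/15

Flux's threshold: (21−8)/(21−6) = 13/15.
Genix's threshold: (21−20)/(21−11) = 1/10.
13/15 > 1/10, so Flux binds and δ* = 13/15.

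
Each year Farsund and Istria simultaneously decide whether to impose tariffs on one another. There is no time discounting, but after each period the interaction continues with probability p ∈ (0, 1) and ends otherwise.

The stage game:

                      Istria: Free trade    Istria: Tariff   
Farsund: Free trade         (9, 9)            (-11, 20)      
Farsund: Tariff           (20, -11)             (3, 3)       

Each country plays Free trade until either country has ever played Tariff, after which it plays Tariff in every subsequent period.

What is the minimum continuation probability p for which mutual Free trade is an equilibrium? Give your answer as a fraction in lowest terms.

11/17

With no time discounting, the continuation probability p plays the role of the discount factor.
Grim-trigger IC: 9/(1−p) ≥ 20 + 3p/(1−p) ⇒ p ≥ (20−9)/(20−3) = 11/17.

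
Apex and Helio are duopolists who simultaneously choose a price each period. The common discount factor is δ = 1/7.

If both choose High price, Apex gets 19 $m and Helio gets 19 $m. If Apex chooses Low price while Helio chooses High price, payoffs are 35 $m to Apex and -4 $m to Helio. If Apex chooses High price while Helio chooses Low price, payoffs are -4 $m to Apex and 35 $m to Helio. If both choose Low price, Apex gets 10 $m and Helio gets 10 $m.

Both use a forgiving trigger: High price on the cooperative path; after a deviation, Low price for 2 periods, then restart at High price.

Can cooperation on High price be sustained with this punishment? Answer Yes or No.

IC: δ+…+δ^2 ≥ (35−19)/(19−10) = 16/9.
At δ = 1/7: partial sum = 0.1633 < 1.7778. Cooperation not sustainable.

No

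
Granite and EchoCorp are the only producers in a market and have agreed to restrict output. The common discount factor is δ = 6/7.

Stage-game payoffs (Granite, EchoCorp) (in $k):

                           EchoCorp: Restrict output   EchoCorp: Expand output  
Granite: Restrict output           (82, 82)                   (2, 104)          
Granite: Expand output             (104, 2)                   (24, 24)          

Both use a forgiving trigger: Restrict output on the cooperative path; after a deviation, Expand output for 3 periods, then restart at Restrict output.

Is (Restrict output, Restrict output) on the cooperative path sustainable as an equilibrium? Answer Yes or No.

Yes

A one-shot deviation gives 104 now, then 24 for 3 periods, then back to 82.
Gain from deviating: (104−82) today; loss: (82−24) in each of the next 3 periods.
No-deviation condition: (82−24)(δ+…+δ^3) ≥ 104−82, i.e. δ+…+δ^3 ≥ 11/29.
At δ = 6/7: δ+…+δ^3 = 2.2216 ≥ 0.3793.
So cooperation is sustainable.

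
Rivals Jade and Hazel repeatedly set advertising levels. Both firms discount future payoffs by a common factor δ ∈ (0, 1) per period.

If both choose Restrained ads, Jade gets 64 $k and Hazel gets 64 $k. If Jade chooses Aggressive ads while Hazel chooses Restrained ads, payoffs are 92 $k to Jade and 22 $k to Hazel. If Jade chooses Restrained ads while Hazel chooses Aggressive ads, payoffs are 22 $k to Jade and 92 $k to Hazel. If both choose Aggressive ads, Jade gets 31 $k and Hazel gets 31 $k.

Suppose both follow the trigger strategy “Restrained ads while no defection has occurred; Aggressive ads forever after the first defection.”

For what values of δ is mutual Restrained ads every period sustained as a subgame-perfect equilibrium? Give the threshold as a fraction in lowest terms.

28/61

Cooperation forever yields 64 each period: 64/(1−δ).
Deviating yields 92 once, then 31 forever: 92 + 31δ/(1−δ).
No profitable deviation requires 64/(1−δ) ≥ 92 + 31δ/(1−δ).
Multiplying by (1−δ): 64 ≥ 92(1−δ) + 31δ = 92 − 61δ.
So 61δ ≥ 28, i.e. δ ≥ 28/61.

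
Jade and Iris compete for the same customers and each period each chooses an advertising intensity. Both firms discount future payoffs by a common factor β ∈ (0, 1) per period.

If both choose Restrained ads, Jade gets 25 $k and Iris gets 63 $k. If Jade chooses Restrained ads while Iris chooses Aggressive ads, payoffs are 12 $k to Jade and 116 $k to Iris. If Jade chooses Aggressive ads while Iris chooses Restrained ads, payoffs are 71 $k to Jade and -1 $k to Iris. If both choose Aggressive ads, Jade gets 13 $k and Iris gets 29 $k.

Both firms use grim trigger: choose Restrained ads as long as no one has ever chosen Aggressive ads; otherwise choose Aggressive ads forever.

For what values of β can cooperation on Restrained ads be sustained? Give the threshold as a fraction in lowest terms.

Jade: cooperation gives 25 each period; deviation gives 71 once then 13 forever.
  25/(1−β) ≥ 71 + 13β/(1−β) ⇒ β ≥ 46/58 = 23/29.
Iris: cooperation gives 63 each period; deviation gives 116 once then 29 forever.
  β ≥ 53/87.
Both must hold, so the binding constraint is Jade's: β ≥ 23/29.

23/29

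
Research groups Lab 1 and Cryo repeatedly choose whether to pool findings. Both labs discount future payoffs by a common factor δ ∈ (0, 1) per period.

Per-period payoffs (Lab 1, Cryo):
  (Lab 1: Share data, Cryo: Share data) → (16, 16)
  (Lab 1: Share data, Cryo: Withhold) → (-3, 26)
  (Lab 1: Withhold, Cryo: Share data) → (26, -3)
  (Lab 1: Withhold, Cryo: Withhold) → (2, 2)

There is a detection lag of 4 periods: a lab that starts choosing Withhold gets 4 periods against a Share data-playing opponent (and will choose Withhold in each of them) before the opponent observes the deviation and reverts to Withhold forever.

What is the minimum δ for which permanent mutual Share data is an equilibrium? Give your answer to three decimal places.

Deviating for the 4 undetected periods gains 26−16 = 10 per period over cooperation, then loses 16−2 = 14 per period forever once punishment starts.
Gain: 10(1 + δ + … + δ^3); loss: 14·δ^4/(1−δ).
No profitable deviation ⇔ 10(1−δ^4) ≤ 14·δ^4, i.e. δ^4 ≥ 10/(10+14) = 5/12.
Hence δ ≥ (5/12)^(1/4) ≈ 0.803.

0.803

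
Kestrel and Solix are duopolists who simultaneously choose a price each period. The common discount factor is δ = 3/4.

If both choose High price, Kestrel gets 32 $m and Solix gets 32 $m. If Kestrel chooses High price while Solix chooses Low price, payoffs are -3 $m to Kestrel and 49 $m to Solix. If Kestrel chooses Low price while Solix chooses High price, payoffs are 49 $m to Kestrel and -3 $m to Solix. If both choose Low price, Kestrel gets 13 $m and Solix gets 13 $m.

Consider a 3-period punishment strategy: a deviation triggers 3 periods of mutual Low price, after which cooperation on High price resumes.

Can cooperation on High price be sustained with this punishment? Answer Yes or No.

Yes

A one-shot deviation gives 49 now, then 13 for 3 periods, then back to 32.
Gain from deviating: (49−32) today; loss: (32−13) in each of the next 3 periods.
No-deviation condition: (32−13)(δ+…+δ^3) ≥ 49−32, i.e. δ+…+δ^3 ≥ 17/19.
At δ = 3/4: δ+…+δ^3 = 1.7344 ≥ 0.8947.
So cooperation is sustainable.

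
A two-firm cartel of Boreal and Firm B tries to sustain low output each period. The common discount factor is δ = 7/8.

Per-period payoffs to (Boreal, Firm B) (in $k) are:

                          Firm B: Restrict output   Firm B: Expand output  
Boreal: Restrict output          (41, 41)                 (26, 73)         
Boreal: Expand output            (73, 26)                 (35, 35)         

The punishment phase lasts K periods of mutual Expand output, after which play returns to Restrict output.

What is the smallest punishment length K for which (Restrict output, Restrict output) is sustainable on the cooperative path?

11

IC: δ(1−δ^K)/(1−δ) ≥ (73−41)/(41−35) = 16/3.
With δ = 7/8: need 1 − δ^K ≥ 16/3·(1−7/8)/(7/8), i.e. δ^K ≤ 0.2381.
Since (7/8)^10 = 0.2631 and (7/8)^11 = 0.2302, the smallest such K is 11.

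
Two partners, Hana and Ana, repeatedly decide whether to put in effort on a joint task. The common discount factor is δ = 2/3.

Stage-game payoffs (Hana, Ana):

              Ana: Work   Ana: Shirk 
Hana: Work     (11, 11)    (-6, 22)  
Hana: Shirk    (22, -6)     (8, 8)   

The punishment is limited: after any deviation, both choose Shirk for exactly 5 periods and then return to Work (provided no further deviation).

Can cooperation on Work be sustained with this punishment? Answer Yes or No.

No

A one-shot deviation gives 22 now, then 8 for 5 periods, then back to 11.
Gain from deviating: (22−11) today; loss: (11−8) in each of the next 5 periods.
No-deviation condition: (11−8)(δ+…+δ^5) ≥ 22−11, i.e. δ+…+δ^5 ≥ 11/3.
At δ = 2/3: δ+…+δ^5 = 1.7366 < 3.6667.
So cooperation is not sustainable.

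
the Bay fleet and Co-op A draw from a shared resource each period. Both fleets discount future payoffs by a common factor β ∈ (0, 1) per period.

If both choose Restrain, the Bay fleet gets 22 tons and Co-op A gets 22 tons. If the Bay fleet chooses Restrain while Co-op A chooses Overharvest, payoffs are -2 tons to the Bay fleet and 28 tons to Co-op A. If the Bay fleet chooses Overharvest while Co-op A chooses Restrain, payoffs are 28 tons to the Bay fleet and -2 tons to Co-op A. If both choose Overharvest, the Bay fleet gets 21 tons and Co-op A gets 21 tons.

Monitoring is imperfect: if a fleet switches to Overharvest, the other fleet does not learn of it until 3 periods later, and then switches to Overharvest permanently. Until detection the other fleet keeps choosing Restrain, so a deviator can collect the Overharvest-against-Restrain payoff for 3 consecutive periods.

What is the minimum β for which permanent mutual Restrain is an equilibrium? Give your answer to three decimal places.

0.950

The best deviation is to choose Overharvest for all 3 undetected periods, earning 28 each, then 21 forever once detected.
Deviation value: 28(1−β^3)/(1−β) + 21β^3/(1−β); cooperation value: 22/(1−β).
IC: 22 ≥ 28(1−β^3) + 21β^3 = 28 − 7β^3.
So β^3 ≥ 6/7, giving β ≥ (6/7)^(1/3) ≈ 0.950.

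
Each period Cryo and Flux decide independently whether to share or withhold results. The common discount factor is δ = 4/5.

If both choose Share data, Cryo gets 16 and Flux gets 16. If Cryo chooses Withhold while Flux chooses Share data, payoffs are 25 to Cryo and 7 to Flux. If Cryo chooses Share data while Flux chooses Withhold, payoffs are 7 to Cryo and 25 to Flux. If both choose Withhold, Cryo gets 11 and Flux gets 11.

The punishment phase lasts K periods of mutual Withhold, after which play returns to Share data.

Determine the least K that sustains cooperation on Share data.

IC: δ(1−δ^K)/(1−δ) ≥ (25−16)/(16−11) = 9/5.
With δ = 4/5: need 1 − δ^K ≥ 9/5·(1−4/5)/(4/5), i.e. δ^K ≤ 0.5500.
Since (4/5)^2 = 0.6400 and (4/5)^3 = 0.5120, the smallest such K is 3.

3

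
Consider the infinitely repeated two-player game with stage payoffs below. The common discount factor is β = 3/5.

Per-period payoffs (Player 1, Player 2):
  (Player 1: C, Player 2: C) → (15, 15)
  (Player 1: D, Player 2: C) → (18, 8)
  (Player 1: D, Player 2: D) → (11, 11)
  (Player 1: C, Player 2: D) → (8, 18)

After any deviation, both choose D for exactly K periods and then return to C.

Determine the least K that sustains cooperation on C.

No profitable deviation requires (15−11)(β+…+β^K) ≥ 18−15, i.e. β+…+β^K ≥ 3/4 ≈ 0.7500.
With β = 3/5, the partial sums are K=1: 0.6000, K=2: 0.9600.
K = 2 is the first length at which the sum reaches 0.7500.

2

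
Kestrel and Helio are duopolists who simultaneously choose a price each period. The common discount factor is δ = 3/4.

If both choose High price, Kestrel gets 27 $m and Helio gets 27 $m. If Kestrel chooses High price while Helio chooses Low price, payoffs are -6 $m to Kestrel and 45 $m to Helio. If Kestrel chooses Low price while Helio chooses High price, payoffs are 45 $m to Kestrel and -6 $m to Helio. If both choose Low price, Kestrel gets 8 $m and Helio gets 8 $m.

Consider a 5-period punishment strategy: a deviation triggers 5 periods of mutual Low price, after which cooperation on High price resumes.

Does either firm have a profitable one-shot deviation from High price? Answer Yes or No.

Comparing payoff streams over the 6 periods until play realigns: cooperate → 27(1+δ+…+δ^5); deviate → 45 + 8(δ+…+δ^5).
Cooperation is sustained iff (27−8)(δ+…+δ^5) ≥ 45−27.
δ+…+δ^5 = 3/4·(1−(3/4)^5)/(1−3/4) = 2.2881, and (45−27)/(27−8) = 0.9474.
2.2881 ≥ 0.9474, so cooperation is sustainable.

No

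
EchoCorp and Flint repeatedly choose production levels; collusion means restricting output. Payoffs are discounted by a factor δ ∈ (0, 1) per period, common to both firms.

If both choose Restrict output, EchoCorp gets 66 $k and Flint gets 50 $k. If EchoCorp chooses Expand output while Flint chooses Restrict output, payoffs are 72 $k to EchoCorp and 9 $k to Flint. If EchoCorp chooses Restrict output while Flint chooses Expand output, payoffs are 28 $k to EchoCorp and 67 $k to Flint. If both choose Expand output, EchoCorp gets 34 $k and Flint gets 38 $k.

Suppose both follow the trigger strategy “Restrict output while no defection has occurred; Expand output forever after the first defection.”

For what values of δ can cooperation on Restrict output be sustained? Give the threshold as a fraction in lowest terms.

EchoCorp's threshold: (72−66)/(72−34) = 3/19.
Flint's threshold: (67−50)/(67−38) = 17/29.
3/19 < 17/29, so Flint binds and δ* = 17/29.

17/29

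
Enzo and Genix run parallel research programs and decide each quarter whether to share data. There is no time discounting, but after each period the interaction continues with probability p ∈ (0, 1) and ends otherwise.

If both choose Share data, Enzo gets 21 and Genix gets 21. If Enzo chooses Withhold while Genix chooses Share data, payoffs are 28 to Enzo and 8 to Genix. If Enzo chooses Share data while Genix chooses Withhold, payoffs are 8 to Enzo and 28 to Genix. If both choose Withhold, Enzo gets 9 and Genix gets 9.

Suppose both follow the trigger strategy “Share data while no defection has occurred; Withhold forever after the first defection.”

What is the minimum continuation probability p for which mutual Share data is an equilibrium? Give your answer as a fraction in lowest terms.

Expected cooperation value is 21 + p·21 + p²·21 + … = 21/(1−p); deviation gives 28 + p·9/(1−p).
21 ≥ 28(1−p) + 9p ⇒ 19p ≥ 7 ⇒ p ≥ 7/19.

7/19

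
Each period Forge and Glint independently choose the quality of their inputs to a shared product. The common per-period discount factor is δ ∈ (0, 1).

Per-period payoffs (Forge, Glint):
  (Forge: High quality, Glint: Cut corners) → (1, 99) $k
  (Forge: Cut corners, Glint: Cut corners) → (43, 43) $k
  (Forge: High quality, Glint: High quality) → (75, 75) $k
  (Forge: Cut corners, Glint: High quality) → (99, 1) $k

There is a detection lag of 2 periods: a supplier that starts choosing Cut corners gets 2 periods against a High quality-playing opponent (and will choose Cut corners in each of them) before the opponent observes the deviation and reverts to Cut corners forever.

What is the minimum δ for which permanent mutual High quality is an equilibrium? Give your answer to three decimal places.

0.655

The best deviation is to choose Cut corners for all 2 undetected periods, earning 99 each, then 43 forever once detected.
Deviation value: 99(1−δ^2)/(1−δ) + 43δ^2/(1−δ); cooperation value: 75/(1−δ).
IC: 75 ≥ 99(1−δ^2) + 43δ^2 = 99 − 56δ^2.
So δ^2 ≥ 24/56 = 3/7, giving δ ≥ (3/7)^(1/2) ≈ 0.655.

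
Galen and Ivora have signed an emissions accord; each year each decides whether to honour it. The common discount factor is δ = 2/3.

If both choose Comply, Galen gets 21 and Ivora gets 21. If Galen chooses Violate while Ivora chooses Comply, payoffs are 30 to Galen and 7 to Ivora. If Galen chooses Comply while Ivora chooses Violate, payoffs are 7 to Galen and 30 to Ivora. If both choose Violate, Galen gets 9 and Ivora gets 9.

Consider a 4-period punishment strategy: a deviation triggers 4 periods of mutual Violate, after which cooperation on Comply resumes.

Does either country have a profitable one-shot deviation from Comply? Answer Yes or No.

A one-shot deviation gives 30 now, then 9 for 4 periods, then back to 21.
Gain from deviating: (30−21) today; loss: (21−9) in each of the next 4 periods.
No-deviation condition: (21−9)(δ+…+δ^4) ≥ 30−21, i.e. δ+…+δ^4 ≥ 3/4.
At δ = 2/3: δ+…+δ^4 = 1.6049 ≥ 0.7500.
So cooperation is sustainable.

No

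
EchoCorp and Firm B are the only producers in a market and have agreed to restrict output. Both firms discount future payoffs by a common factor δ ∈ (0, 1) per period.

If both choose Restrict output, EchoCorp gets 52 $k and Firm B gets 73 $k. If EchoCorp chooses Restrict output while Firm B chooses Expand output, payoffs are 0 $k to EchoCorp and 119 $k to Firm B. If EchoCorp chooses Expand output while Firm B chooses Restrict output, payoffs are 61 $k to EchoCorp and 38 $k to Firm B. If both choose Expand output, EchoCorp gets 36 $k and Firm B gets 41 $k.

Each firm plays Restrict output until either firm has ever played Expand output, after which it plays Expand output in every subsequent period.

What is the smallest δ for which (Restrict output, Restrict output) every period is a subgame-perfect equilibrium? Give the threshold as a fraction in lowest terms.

For EchoCorp: deviation gain 61−52 = 9, per-period punishment loss 52−36 = 16. IC gives δ ≥ 9/25.
For Firm B: gain 46, loss 32 per period, so δ ≥ 46/78 = 23/39.
The tighter constraint is Firm B's, so cooperation needs δ ≥ 23/39.

23/39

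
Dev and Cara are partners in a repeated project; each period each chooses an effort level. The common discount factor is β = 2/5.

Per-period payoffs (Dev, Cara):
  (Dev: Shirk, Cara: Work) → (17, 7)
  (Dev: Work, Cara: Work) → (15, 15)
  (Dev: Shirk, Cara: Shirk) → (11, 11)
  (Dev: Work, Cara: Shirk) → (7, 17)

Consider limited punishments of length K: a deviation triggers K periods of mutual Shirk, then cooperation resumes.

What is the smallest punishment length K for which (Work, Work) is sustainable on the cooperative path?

2

No profitable deviation requires (15−11)(β+…+β^K) ≥ 17−15, i.e. β+…+β^K ≥ 1/2 ≈ 0.5000.
With β = 2/5, the partial sums are K=1: 0.4000, K=2: 0.5600.
K = 2 is the first length at which the sum reaches 0.5000.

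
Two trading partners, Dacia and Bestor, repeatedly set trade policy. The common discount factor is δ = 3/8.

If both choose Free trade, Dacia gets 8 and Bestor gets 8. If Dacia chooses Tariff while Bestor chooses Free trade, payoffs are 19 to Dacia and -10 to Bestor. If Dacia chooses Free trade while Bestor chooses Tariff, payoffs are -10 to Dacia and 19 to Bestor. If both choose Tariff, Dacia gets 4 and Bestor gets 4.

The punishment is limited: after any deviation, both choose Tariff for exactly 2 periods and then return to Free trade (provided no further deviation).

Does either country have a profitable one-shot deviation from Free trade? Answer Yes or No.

Yes

Comparing payoff streams over the 3 periods until play realigns: cooperate → 8(1+δ+…+δ^2); deviate → 19 + 4(δ+…+δ^2).
Cooperation is sustained iff (8−4)(δ+…+δ^2) ≥ 19−8.
δ+…+δ^2 = 3/8·(1−(3/8)^2)/(1−3/8) = 0.5156, and (19−8)/(8−4) = 2.7500.
0.5156 < 2.7500, so cooperation is not sustainable.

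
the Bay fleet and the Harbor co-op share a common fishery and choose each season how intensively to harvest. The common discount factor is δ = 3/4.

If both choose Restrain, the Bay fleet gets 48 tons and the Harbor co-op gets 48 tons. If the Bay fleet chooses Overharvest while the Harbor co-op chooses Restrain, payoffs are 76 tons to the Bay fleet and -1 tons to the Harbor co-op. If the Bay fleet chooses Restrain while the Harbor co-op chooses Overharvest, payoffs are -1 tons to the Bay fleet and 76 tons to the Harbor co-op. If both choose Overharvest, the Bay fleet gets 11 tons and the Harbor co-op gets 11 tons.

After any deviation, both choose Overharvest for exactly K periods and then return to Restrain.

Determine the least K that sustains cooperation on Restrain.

IC: δ(1−δ^K)/(1−δ) ≥ (76−48)/(48−11) = 28/37.
With δ = 3/4: need 1 − δ^K ≥ 28/37·(1−3/4)/(3/4), i.e. δ^K ≤ 0.7477.
Since (3/4)^1 = 0.7500 and (3/4)^2 = 0.5625, the smallest such K is 2.

2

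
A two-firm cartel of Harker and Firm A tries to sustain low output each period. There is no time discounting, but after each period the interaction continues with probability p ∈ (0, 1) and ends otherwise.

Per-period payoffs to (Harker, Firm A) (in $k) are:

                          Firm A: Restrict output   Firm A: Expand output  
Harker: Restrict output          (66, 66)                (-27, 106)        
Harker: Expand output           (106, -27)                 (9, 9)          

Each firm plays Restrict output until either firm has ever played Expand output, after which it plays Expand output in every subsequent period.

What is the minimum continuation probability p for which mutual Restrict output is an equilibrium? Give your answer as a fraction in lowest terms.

40/97

With no time discounting, the continuation probability p plays the role of the discount factor.
Grim-trigger IC: 66/(1−p) ≥ 106 + 9p/(1−p) ⇒ p ≥ (106−66)/(106−9) = 40/97.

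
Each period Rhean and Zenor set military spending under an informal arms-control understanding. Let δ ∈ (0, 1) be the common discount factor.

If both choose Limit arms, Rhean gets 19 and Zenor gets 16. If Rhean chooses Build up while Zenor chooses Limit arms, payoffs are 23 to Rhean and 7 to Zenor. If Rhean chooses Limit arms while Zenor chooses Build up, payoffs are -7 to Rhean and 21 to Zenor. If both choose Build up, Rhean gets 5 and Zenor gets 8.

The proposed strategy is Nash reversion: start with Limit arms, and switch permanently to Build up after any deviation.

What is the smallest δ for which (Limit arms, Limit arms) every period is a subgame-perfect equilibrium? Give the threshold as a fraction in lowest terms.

5/13

For Rhean: deviation gain 23−19 = 4, per-period punishment loss 19−5 = 14. IC gives δ ≥ 4/18 = 2/9.
For Zenor: gain 5, loss 8 per period, so δ ≥ 5/13.
The tighter constraint is Zenor's, so cooperation needs δ ≥ 5/13.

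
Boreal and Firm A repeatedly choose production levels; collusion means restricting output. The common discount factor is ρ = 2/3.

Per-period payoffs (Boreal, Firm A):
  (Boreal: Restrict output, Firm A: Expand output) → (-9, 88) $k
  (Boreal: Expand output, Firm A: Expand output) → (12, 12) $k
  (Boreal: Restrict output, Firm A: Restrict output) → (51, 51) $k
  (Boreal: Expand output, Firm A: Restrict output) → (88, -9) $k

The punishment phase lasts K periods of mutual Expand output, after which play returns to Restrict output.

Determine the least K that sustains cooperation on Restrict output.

No profitable deviation requires (51−12)(ρ+…+ρ^K) ≥ 88−51, i.e. ρ+…+ρ^K ≥ 37/39 ≈ 0.9487.
With ρ = 2/3, the partial sums are K=1: 0.6667, K=2: 1.1111.
K = 2 is the first length at which the sum reaches 0.9487.

2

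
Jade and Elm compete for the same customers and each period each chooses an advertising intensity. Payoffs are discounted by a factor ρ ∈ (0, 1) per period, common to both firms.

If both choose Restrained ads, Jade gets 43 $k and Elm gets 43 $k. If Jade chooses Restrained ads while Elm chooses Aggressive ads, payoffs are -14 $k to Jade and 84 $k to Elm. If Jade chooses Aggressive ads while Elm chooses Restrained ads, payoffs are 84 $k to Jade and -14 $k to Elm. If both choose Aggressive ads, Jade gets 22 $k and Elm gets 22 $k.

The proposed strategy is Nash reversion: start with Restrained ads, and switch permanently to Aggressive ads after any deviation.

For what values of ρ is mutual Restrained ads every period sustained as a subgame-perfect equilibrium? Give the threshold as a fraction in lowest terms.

Under grim trigger the critical discount factor is (T−C)/(T−P) with T = 84, C = 43, P = 22.
ρ* = (84−43)/(84−22) = 41/62.

41/62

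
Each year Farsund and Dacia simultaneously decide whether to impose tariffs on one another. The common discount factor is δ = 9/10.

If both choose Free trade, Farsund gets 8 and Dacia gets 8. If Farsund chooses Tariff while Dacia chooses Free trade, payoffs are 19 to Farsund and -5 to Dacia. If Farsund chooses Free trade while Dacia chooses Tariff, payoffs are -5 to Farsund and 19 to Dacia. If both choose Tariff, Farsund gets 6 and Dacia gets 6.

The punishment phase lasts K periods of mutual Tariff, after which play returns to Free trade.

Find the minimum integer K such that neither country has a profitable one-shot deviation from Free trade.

Need Σ_{k=1}^{K} δ^k ≥ (19−8)/(8−6) = 5.5000 at δ = 9/10.
At K = 8 the sum is 5.1258 < 5.5000; at K = 9 it is 5.5132 ≥ 5.5000.
So the minimum punishment length is K = 9.

9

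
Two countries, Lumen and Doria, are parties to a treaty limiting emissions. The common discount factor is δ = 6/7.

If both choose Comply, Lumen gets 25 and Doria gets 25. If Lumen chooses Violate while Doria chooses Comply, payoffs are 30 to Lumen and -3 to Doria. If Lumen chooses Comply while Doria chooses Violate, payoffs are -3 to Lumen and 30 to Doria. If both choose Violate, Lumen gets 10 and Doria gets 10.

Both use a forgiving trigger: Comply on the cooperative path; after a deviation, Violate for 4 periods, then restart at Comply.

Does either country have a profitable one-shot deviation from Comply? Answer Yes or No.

Comparing payoff streams over the 5 periods until play realigns: cooperate → 25(1+δ+…+δ^4); deviate → 30 + 10(δ+…+δ^4).
Cooperation is sustained iff (25−10)(δ+…+δ^4) ≥ 30−25.
δ+…+δ^4 = 6/7·(1−(6/7)^4)/(1−6/7) = 2.7613, and (30−25)/(25−10) = 0.3333.
2.7613 ≥ 0.3333, so cooperation is sustainable.

No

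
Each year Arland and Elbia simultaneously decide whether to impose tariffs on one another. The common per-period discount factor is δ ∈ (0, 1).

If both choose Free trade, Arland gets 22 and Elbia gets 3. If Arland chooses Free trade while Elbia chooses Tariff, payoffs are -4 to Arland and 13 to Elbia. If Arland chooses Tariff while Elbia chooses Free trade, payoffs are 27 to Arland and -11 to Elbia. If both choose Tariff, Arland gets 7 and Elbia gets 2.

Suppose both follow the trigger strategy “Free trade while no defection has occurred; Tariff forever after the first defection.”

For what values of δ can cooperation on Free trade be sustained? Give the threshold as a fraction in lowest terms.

10/11

Arland: cooperation gives 22 each period; deviation gives 27 once then 7 forever.
  22/(1−δ) ≥ 27 + 7δ/(1−δ) ⇒ δ ≥ 5/20 = 1/4.
Elbia: cooperation gives 3 each period; deviation gives 13 once then 2 forever.
  δ ≥ 10/11.
Both must hold, so the binding constraint is Elbia's: δ ≥ 10/11.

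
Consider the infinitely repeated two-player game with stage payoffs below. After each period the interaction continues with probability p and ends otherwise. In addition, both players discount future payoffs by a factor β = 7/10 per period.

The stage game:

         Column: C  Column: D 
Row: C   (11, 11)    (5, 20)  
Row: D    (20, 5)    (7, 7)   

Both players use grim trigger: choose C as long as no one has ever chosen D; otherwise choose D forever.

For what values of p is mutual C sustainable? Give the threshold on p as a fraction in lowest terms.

With continuation probability p and discount β, the effective per-period discount factor is βp.
Grim-trigger IC: βp ≥ (20−11)/(20−7) = 9/13.
So p ≥ (9/13)/(7/10) = 90/91.

90/91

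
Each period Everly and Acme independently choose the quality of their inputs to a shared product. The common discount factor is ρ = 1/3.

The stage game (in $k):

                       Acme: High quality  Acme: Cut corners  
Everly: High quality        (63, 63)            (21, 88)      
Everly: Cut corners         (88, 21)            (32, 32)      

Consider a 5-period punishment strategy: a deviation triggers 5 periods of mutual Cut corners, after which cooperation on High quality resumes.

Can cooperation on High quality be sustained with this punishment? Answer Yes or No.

Comparing payoff streams over the 6 periods until play realigns: cooperate → 63(1+ρ+…+ρ^5); deviate → 88 + 32(ρ+…+ρ^5).
Cooperation is sustained iff (63−32)(ρ+…+ρ^5) ≥ 88−63.
ρ+…+ρ^5 = 1/3·(1−(1/3)^5)/(1−1/3) = 0.4979, and (88−63)/(63−32) = 0.8065.
0.4979 < 0.8065, so cooperation is not sustainable.

No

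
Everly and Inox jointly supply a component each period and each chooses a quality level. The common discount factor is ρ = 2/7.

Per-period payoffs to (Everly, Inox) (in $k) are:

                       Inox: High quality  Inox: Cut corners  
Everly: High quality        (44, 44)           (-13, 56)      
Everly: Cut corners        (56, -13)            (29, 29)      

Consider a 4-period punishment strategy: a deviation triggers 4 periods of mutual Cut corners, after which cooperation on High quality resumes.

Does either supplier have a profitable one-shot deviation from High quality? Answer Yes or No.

IC: ρ+…+ρ^4 ≥ (56−44)/(44−29) = 4/5.
At ρ = 2/7: partial sum = 0.3973 < 0.8000. Cooperation not sustainable.

Yes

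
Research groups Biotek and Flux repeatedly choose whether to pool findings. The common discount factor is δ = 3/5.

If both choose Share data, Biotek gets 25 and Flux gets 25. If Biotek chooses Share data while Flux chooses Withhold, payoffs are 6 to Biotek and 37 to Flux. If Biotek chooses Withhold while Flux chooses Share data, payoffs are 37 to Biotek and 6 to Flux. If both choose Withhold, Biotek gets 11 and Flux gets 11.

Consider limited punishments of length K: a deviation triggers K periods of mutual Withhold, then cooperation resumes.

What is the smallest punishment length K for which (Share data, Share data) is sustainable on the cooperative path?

No profitable deviation requires (25−11)(δ+…+δ^K) ≥ 37−25, i.e. δ+…+δ^K ≥ 6/7 ≈ 0.8571.
With δ = 3/5, the partial sums are K=1: 0.6000, K=2: 0.9600.
K = 2 is the first length at which the sum reaches 0.8571.

2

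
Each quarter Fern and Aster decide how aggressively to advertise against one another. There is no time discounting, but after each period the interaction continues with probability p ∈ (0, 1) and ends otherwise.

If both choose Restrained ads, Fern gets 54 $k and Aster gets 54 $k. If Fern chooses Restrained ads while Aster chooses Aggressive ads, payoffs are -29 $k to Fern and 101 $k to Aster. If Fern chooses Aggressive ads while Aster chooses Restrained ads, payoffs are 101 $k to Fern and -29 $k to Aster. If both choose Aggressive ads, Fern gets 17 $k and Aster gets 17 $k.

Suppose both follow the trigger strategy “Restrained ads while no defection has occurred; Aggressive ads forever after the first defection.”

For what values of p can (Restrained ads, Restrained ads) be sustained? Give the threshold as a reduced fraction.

With no time discounting, the continuation probability p plays the role of the discount factor.
Grim-trigger IC: 54/(1−p) ≥ 101 + 17p/(1−p) ⇒ p ≥ (101−54)/(101−17) = 47/84.

47/84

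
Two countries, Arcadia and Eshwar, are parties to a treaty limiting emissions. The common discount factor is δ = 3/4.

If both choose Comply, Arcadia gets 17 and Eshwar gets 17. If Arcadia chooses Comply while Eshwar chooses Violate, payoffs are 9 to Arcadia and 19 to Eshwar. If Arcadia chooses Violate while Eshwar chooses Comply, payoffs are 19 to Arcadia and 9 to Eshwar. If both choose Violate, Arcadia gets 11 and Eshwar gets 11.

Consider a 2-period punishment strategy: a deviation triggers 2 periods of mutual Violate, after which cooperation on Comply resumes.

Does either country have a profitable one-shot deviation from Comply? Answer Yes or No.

IC: δ+…+δ^2 ≥ (19−17)/(17−11) = 1/3.
At δ = 3/4: partial sum = 1.3125 ≥ 0.3333. Cooperation sustainable.

No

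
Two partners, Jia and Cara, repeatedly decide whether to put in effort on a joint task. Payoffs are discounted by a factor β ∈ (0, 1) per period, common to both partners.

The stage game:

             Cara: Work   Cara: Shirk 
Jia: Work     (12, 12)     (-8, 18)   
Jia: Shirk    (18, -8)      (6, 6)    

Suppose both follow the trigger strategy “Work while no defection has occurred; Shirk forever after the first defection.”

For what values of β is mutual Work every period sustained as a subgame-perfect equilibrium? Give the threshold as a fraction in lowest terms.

1/2

Cooperation forever yields 12 each period: 12/(1−β).
Deviating yields 18 once, then 6 forever: 18 + 6β/(1−β).
No profitable deviation requires 12/(1−β) ≥ 18 + 6β/(1−β).
Multiplying by (1−β): 12 ≥ 18(1−β) + 6β = 18 − 12β.
So 12β ≥ 6, i.e. β ≥ 6/12 = 1/2.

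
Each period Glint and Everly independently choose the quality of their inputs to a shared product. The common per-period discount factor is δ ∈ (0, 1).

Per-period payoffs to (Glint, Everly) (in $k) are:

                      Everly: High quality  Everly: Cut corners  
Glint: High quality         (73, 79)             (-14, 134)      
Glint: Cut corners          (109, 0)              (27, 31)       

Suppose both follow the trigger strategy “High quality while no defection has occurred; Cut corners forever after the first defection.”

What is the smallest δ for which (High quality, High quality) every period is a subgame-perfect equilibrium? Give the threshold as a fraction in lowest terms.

55/103

Glint's threshold: (109−73)/(109−27) = 18/41.
Everly's threshold: (134−79)/(134−31) = 55/103.
18/41 < 55/103, so Everly binds and δ* = 55/103.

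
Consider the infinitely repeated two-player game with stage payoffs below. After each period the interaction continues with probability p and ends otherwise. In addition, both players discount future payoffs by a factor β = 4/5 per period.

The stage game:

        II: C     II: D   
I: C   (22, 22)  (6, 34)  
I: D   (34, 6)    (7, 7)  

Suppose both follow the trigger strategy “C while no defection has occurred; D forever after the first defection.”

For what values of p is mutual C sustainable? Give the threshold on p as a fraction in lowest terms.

5/9

With continuation probability p and discount β, the effective per-period discount factor is βp.
Grim-trigger IC: βp ≥ (34−22)/(34−7) = 4/9.
So p ≥ (4/9)/(4/5) = 5/9.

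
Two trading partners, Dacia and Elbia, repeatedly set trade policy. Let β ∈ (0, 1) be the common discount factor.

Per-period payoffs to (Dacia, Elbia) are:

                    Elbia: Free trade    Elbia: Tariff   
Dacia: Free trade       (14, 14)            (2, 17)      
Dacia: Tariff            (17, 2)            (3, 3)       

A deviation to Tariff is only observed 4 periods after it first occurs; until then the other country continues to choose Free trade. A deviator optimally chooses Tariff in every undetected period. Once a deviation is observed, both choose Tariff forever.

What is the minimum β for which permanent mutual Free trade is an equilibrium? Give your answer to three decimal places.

The best deviation is to choose Tariff for all 4 undetected periods, earning 17 each, then 3 forever once detected.
Deviation value: 17(1−β^4)/(1−β) + 3β^4/(1−β); cooperation value: 14/(1−β).
IC: 14 ≥ 17(1−β^4) + 3β^4 = 17 − 14β^4.
So β^4 ≥ 3/14, giving β ≥ (3/14)^(1/4) ≈ 0.680.

0.680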